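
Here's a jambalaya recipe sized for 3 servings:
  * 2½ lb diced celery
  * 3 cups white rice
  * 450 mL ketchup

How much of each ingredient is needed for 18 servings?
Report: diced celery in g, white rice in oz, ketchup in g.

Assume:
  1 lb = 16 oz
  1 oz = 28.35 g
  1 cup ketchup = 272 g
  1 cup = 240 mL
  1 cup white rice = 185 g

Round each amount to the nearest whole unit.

Scaling factor: 18/3 = 6.
diced celery: 2.5 lb × 6 × 16 oz/lb × 28.35 g/oz = 6804 g
white rice: 3 cup × 6 × 185 g/cup ÷ 28.35 g/oz ≈ 117 oz
ketchup: 450 mL × 6 ÷ 240 mL/cup × 272 g/cup = 3060 g

diced celery: 6804 g; white rice: 117 oz; ketchup: 3060 g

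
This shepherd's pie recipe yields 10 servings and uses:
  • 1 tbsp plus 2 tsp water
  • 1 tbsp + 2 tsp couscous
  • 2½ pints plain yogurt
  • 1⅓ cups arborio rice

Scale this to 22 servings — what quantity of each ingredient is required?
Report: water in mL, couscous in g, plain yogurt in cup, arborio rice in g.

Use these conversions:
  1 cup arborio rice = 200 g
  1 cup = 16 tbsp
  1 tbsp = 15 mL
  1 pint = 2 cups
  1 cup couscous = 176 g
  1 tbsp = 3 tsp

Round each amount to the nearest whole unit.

Scaling factor: 22/10 = 11/5 = 2.2.
water: (1 tbsp + 2 tsp = 5/3 tbsp) × 11/5 × 15 mL/tbsp = 55 mL
couscous: (1 tbsp + 2 tsp = 5/3 tbsp) × 11/5 ÷ 16 tbsp/cup × 176 g/cup ≈ 40 g
plain yogurt: 2.5 pint × 11/5 × 2 cup/pint = 11 cup
arborio rice: 4/3 cup × 11/5 × 200 g/cup ≈ 587 g

water: 55 mL; couscous: 40 g; plain yogurt: 11 cup; arborio rice: 587 g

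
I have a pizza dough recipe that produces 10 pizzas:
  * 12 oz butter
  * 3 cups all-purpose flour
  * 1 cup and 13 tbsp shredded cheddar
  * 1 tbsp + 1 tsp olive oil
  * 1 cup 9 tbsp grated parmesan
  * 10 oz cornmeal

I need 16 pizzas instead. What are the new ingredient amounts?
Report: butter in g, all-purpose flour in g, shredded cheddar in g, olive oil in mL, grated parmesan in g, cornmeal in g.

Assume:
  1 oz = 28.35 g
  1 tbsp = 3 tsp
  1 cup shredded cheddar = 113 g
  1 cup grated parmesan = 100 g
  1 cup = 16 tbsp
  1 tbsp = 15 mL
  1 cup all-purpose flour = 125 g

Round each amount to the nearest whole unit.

butter: 544 g; all-purpose flour: 600 g; shredded cheddar: 328 g; olive oil: 32 mL; grated parmesan: 250 g; cornmeal: 454 g

Scaling factor: 16/10 = 8/5 = 1.6.
butter: 12 oz × 8/5 × 28.35 g/oz ≈ 544 g
all-purpose flour: 3 cup × 8/5 × 125 g/cup = 600 g
shredded cheddar: (1 cup + 13 tbsp = 1.8125 cup) × 8/5 × 113 g/cup ≈ 328 g
olive oil: (1 tbsp + 1 tsp = 4/3 tbsp) × 8/5 × 15 mL/tbsp = 32 mL
grated parmesan: (1 cup + 9 tbsp = 1.5625 cup) × 8/5 × 100 g/cup = 250 g
cornmeal: 10 oz × 8/5 × 28.35 g/oz ≈ 454 g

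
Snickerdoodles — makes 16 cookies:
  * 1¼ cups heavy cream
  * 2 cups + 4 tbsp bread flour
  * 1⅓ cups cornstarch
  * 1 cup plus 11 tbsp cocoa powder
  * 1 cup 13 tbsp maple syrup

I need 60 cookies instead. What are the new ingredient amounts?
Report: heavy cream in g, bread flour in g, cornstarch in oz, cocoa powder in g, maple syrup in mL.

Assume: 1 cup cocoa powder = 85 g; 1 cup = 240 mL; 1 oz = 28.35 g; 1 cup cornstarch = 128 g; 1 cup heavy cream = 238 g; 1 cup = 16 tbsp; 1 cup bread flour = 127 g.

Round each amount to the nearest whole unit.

Scaling factor: 60/16 = 15/4 = 3.75.
heavy cream: 1.25 cup × 15/4 × 238 g/cup ≈ 1116 g
bread flour: (2 cup + 4 tbsp = 2.25 cup) × 15/4 × 127 g/cup ≈ 1072 g
cornstarch: 4/3 cup × 15/4 × 128 g/cup ÷ 28.35 g/oz ≈ 23 oz
cocoa powder: (1 cup + 11 tbsp = 1.6875 cup) × 15/4 × 85 g/cup ≈ 538 g
maple syrup: (1 cup + 13 tbsp = 1.8125 cup) × 15/4 × 240 mL/cup ≈ 1631 mL

heavy cream: 1116 g; bread flour: 1072 g; cornstarch: 23 oz; cocoa powder: 538 g; maple syrup: 1631 mL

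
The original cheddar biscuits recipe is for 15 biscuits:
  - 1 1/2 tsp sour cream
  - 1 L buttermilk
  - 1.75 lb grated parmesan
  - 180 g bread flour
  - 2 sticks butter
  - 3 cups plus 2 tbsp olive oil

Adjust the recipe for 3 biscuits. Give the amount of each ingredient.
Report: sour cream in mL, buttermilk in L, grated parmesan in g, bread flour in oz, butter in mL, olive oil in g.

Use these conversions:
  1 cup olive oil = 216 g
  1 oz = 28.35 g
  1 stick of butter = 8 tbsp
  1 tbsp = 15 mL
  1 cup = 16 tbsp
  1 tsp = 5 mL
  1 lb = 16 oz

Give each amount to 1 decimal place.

sour cream: 1.5 mL; buttermilk: 0.2 L; grated parmesan: 158.8 g; bread flour: 1.3 oz; butter: 48.0 mL; olive oil: 135.0 g

Scaling factor: 3/15 = 1/5 = 0.2.
sour cream: 1.5 tsp × 1/5 × 5 mL/tsp = 1.5 mL
buttermilk: 1 L × 1/5 = 0.2 L
grated parmesan: 1.75 lb × 1/5 × 16 oz/lb × 28.35 g/oz ≈ 158.8 g
bread flour: 180 g × 1/5 ÷ 28.35 g/oz ≈ 1.3 oz
butter: 2 stick × 1/5 × 8 tbsp/stick × 15 mL/tbsp = 48.0 mL
olive oil: (3 cup + 2 tbsp = 3.125 cup) × 1/5 × 216 g/cup = 135.0 g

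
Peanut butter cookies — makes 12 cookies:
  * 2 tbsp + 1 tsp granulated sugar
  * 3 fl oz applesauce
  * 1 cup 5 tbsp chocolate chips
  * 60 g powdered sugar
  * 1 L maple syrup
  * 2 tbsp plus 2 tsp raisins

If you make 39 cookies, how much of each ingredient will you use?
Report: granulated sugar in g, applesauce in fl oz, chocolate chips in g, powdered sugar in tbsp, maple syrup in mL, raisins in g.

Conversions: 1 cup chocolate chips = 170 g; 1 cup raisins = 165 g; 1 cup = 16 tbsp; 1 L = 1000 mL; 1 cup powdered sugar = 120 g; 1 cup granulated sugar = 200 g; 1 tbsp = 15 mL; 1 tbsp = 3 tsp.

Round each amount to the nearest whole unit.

granulated sugar: 95 g; applesauce: 10 fl oz; chocolate chips: 725 g; powdered sugar: 26 tbsp; maple syrup: 3250 mL; raisins: 89 g

Scaling factor: 39/12 = 13/4 = 3.25.
granulated sugar: (2 tbsp + 1 tsp = 7/3 tbsp) × 13/4 ÷ 16 tbsp/cup × 200 g/cup ≈ 95 g
applesauce: 3 fl oz × 13/4 ≈ 10 fl oz
chocolate chips: (1 cup + 5 tbsp = 1.3125 cup) × 13/4 × 170 g/cup ≈ 725 g
powdered sugar: 60 g × 13/4 ÷ 120 g/cup × 16 tbsp/cup = 26 tbsp
maple syrup: 1 L × 13/4 × 1000 mL/L = 3250 mL
raisins: (2 tbsp + 2 tsp = 8/3 tbsp) × 13/4 ÷ 16 tbsp/cup × 165 g/cup ≈ 89 g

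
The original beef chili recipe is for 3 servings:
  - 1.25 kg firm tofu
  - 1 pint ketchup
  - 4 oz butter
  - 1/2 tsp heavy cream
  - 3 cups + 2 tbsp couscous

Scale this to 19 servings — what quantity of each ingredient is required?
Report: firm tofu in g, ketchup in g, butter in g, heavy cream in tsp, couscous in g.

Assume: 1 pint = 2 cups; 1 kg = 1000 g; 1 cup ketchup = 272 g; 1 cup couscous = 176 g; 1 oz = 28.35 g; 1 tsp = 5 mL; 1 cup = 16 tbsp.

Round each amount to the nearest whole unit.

Scaling factor: 19/3.
firm tofu: 1.25 kg × 19/3 × 1000 g/kg ≈ 7917 g
ketchup: 1 pint × 19/3 × 2 cup/pint × 272 g/cup ≈ 3445 g
butter: 4 oz × 19/3 × 28.35 g/oz ≈ 718 g
heavy cream: 0.5 tsp × 19/3 ≈ 3 tsp
couscous: (3 cup + 2 tbsp = 3.125 cup) × 19/3 × 176 g/cup ≈ 3483 g

firm tofu: 7917 g; ketchup: 3445 g; butter: 718 g; heavy cream: 3 tsp; couscous: 3483 g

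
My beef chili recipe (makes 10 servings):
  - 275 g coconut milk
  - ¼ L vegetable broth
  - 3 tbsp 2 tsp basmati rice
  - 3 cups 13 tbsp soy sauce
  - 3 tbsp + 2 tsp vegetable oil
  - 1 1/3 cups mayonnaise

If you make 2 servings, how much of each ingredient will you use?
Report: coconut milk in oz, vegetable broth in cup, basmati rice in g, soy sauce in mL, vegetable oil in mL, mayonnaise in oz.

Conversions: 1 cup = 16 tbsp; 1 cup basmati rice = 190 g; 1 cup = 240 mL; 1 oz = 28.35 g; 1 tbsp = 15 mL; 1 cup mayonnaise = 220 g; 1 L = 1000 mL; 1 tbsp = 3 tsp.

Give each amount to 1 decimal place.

Scaling factor: 2/10 = 1/5 = 0.2.
coconut milk: 275 g × 1/5 ÷ 28.35 g/oz ≈ 1.9 oz
vegetable broth: 0.25 L × 1/5 × 1000 mL/L ÷ 240 mL/cup ≈ 0.2 cup
basmati rice: (3 tbsp + 2 tsp = 11/3 tbsp) × 1/5 ÷ 16 tbsp/cup × 190 g/cup ≈ 8.7 g
soy sauce: (3 cup + 13 tbsp = 3.8125 cup) × 1/5 × 240 mL/cup = 183.0 mL
vegetable oil: (3 tbsp + 2 tsp = 11/3 tbsp) × 1/5 × 15 mL/tbsp = 11.0 mL
mayonnaise: 4/3 cup × 1/5 × 220 g/cup ÷ 28.35 g/oz ≈ 2.1 oz

coconut milk: 1.9 oz; vegetable broth: 0.2 cup; basmati rice: 8.7 g; soy sauce: 183.0 mL; vegetable oil: 11.0 mL; mayonnaise: 2.1 oz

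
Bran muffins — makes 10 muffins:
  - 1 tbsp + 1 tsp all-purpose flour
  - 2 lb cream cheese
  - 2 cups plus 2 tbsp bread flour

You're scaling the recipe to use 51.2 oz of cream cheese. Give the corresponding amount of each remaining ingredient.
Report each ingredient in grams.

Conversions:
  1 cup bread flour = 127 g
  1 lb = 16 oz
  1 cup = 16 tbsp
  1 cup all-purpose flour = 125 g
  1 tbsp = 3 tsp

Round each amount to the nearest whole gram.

The original recipe has 32 oz of cream cheese, so the scaling factor is 51.2 ÷ 32 = 8/5 = 1.6.
all-purpose flour: (1 tbsp + 1 tsp = 4/3 tbsp) × 8/5 ÷ 16 tbsp/cup × 125 g/cup ≈ 17 g
bread flour: (2 cup + 2 tbsp = 2.125 cup) × 8/5 × 127 g/cup ≈ 432 g

all-purpose flour: 17 g; bread flour: 432 g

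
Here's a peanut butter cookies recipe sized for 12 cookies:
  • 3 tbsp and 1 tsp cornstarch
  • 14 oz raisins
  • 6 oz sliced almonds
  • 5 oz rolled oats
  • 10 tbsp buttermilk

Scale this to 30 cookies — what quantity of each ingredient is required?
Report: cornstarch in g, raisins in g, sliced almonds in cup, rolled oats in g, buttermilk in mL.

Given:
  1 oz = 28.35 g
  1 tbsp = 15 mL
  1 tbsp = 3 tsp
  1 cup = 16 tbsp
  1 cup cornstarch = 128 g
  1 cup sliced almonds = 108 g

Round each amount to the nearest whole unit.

Scaling factor: 30/12 = 5/2 = 2.5.
cornstarch: (3 tbsp + 1 tsp = 10/3 tbsp) × 5/2 ÷ 16 tbsp/cup × 128 g/cup ≈ 67 g
raisins: 14 oz × 5/2 × 28.35 g/oz ≈ 992 g
sliced almonds: 6 oz × 5/2 × 28.35 g/oz ÷ 108 g/cup ≈ 4 cup
rolled oats: 5 oz × 5/2 × 28.35 g/oz ≈ 354 g
buttermilk: 10 tbsp × 5/2 × 15 mL/tbsp = 375 mL

cornstarch: 67 g; raisins: 992 g; sliced almonds: 4 cup; rolled oats: 354 g; buttermilk: 375 mL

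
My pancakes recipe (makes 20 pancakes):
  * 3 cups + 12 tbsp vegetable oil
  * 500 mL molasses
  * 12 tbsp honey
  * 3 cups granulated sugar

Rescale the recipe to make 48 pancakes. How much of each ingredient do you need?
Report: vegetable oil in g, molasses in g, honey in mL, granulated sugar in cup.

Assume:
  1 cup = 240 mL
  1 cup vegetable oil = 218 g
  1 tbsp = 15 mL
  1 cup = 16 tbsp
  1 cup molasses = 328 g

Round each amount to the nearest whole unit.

Scaling factor: 48/20 = 12/5 = 2.4.
vegetable oil: (3 cup + 12 tbsp = 3.75 cup) × 12/5 × 218 g/cup = 1962 g
molasses: 500 mL × 12/5 ÷ 240 mL/cup × 328 g/cup = 1640 g
honey: 12 tbsp × 12/5 × 15 mL/tbsp = 432 mL
granulated sugar: 3 cup × 12/5 ≈ 7 cup

vegetable oil: 1962 g; molasses: 1640 g; honey: 432 mL; granulated sugar: 7 cup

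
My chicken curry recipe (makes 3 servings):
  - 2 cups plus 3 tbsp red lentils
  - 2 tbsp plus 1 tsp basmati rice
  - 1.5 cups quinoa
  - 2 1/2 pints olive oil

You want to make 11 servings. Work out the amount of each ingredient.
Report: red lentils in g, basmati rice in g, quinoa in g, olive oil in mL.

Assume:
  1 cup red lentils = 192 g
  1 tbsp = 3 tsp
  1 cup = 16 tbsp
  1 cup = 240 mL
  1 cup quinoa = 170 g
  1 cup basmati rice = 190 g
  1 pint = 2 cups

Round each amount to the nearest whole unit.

red lentils: 1540 g; basmati rice: 102 g; quinoa: 935 g; olive oil: 4400 mL

Scaling factor: 11/3.
red lentils: (2 cup + 3 tbsp = 2.1875 cup) × 11/3 × 192 g/cup = 1540 g
basmati rice: (2 tbsp + 1 tsp = 7/3 tbsp) × 11/3 ÷ 16 tbsp/cup × 190 g/cup ≈ 102 g
quinoa: 1.5 cup × 11/3 × 170 g/cup = 935 g
olive oil: 2.5 pint × 11/3 × 2 cup/pint × 240 mL/cup = 4400 mL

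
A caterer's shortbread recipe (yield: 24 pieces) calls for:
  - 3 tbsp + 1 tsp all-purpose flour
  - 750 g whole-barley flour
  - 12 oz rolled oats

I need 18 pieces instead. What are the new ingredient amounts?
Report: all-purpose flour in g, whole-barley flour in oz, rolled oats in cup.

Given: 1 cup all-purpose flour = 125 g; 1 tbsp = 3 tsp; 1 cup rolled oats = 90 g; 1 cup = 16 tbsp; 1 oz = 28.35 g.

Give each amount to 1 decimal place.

Scaling factor: 18/24 = 3/4 = 0.75.
all-purpose flour: (3 tbsp + 1 tsp = 10/3 tbsp) × 3/4 ÷ 16 tbsp/cup × 125 g/cup ≈ 19.5 g
whole-barley flour: 750 g × 3/4 ÷ 28.35 g/oz ≈ 19.8 oz
rolled oats: 12 oz × 3/4 × 28.35 g/oz ÷ 90 g/cup ≈ 2.8 cup

all-purpose flour: 19.5 g; whole-barley flour: 19.8 oz; rolled oats: 2.8 cup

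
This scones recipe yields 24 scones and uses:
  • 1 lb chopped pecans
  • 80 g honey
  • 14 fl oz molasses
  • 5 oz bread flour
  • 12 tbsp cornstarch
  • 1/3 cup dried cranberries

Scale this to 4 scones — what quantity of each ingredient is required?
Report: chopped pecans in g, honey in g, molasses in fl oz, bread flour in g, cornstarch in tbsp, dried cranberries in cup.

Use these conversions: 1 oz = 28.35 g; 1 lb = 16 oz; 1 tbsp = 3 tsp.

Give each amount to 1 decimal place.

chopped pecans: 75.6 g; honey: 13.3 g; molasses: 2.3 fl oz; bread flour: 23.6 g; cornstarch: 2.0 tbsp; dried cranberries: 0.1 cup

Scaling factor: 4/24 = 1/6.
chopped pecans: 1 lb × 1/6 × 16 oz/lb × 28.35 g/oz = 75.6 g
honey: 80 g × 1/6 ≈ 13.3 g
molasses: 14 fl oz × 1/6 ≈ 2.3 fl oz
bread flour: 5 oz × 1/6 × 28.35 g/oz ≈ 23.6 g
cornstarch: 12 tbsp × 1/6 = 2.0 tbsp
dried cranberries: 1/3 cup × 1/6 ≈ 0.1 cup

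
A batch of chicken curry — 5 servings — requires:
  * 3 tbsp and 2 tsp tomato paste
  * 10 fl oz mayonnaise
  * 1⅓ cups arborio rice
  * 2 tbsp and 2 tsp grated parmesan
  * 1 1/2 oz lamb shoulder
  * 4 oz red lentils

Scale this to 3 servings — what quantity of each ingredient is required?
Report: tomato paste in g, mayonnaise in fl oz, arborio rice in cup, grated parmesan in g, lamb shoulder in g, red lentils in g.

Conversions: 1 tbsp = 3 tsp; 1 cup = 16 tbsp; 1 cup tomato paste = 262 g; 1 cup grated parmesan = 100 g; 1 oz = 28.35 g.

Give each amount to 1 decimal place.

tomato paste: 36.0 g; mayonnaise: 6.0 fl oz; arborio rice: 0.8 cup; grated parmesan: 10.0 g; lamb shoulder: 25.5 g; red lentils: 68.0 g

Scaling factor: 3/5 = 0.6.
tomato paste: (3 tbsp + 2 tsp = 11/3 tbsp) × 3/5 ÷ 16 tbsp/cup × 262 g/cup ≈ 36.0 g
mayonnaise: 10 fl oz × 3/5 = 6.0 fl oz
arborio rice: 4/3 cup × 3/5 = 0.8 cup
grated parmesan: (2 tbsp + 2 tsp = 8/3 tbsp) × 3/5 ÷ 16 tbsp/cup × 100 g/cup = 10.0 g
lamb shoulder: 1.5 oz × 3/5 × 28.35 g/oz ≈ 25.5 g
red lentils: 4 oz × 3/5 × 28.35 g/oz ≈ 68.0 g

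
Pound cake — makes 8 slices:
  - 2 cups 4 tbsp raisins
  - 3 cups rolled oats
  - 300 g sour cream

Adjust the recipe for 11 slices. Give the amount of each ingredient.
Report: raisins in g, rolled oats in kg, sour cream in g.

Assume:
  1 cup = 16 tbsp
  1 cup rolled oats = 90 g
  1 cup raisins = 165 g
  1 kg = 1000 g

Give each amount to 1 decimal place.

raisins: 510.5 g; rolled oats: 0.4 kg; sour cream: 412.5 g

Scaling factor: 11/8 = 1.375.
raisins: (2 cup + 4 tbsp = 2.25 cup) × 11/8 × 165 g/cup ≈ 510.5 g
rolled oats: 3 cup × 11/8 × 90 g/cup ÷ 1000 g/kg ≈ 0.4 kg
sour cream: 300 g × 11/8 = 412.5 g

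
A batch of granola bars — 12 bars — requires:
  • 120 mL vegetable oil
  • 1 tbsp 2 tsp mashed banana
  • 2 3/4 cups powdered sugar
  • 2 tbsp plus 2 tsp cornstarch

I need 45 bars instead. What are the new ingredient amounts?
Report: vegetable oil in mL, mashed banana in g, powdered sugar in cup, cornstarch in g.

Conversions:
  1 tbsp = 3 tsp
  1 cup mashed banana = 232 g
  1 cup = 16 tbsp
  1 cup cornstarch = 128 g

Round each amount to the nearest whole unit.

Scaling factor: 45/12 = 15/4 = 3.75.
vegetable oil: 120 mL × 15/4 = 450 mL
mashed banana: (1 tbsp + 2 tsp = 5/3 tbsp) × 15/4 ÷ 16 tbsp/cup × 232 g/cup ≈ 91 g
powdered sugar: 2.75 cup × 15/4 ≈ 10 cup
cornstarch: (2 tbsp + 2 tsp = 8/3 tbsp) × 15/4 ÷ 16 tbsp/cup × 128 g/cup = 80 g

vegetable oil: 450 mL; mashed banana: 91 g; powdered sugar: 10 cup; cornstarch: 80 g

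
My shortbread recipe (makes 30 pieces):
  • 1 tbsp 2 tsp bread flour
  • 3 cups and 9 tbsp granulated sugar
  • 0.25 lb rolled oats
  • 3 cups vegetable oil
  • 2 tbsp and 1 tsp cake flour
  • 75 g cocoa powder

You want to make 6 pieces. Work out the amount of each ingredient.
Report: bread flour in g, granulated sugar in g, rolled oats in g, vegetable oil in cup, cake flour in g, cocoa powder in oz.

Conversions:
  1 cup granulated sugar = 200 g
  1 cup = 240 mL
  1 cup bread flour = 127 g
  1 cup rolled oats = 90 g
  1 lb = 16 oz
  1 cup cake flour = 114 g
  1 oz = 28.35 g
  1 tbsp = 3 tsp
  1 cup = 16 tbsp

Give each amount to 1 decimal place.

bread flour: 2.6 g; granulated sugar: 142.5 g; rolled oats: 22.7 g; vegetable oil: 0.6 cup; cake flour: 3.3 g; cocoa powder: 0.5 oz

Scaling factor: 6/30 = 1/5 = 0.2.
bread flour: (1 tbsp + 2 tsp = 5/3 tbsp) × 1/5 ÷ 16 tbsp/cup × 127 g/cup ≈ 2.6 g
granulated sugar: (3 cup + 9 tbsp = 3.5625 cup) × 1/5 × 200 g/cup = 142.5 g
rolled oats: 0.25 lb × 1/5 × 16 oz/lb × 28.35 g/oz ≈ 22.7 g
vegetable oil: 3 cup × 1/5 = 0.6 cup
cake flour: (2 tbsp + 1 tsp = 7/3 tbsp) × 1/5 ÷ 16 tbsp/cup × 114 g/cup ≈ 3.3 g
cocoa powder: 75 g × 1/5 ÷ 28.35 g/oz ≈ 0.5 oz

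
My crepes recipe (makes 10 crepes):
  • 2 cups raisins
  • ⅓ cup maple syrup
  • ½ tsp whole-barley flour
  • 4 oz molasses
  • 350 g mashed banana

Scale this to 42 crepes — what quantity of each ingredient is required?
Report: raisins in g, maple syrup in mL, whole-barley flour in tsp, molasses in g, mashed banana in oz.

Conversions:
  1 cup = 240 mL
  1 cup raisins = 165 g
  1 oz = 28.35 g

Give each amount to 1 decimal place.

Scaling factor: 42/10 = 21/5 = 4.2.
raisins: 2 cup × 21/5 × 165 g/cup = 1386.0 g
maple syrup: 1/3 cup × 21/5 × 240 mL/cup = 336.0 mL
whole-barley flour: 0.5 tsp × 21/5 = 2.1 tsp
molasses: 4 oz × 21/5 × 28.35 g/oz ≈ 476.3 g
mashed banana: 350 g × 21/5 ÷ 28.35 g/oz ≈ 51.9 oz

raisins: 1386.0 g; maple syrup: 336.0 mL; whole-barley flour: 2.1 tsp; molasses: 476.3 g; mashed banana: 51.9 oz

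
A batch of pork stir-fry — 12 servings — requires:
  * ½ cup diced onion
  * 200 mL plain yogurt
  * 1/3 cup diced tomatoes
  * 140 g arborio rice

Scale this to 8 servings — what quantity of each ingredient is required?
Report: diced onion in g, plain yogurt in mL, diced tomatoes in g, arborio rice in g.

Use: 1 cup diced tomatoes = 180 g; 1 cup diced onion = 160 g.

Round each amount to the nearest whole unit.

diced onion: 53 g; plain yogurt: 133 mL; diced tomatoes: 40 g; arborio rice: 93 g

Scaling factor: 8/12 = 2/3.
diced onion: 0.5 cup × 2/3 × 160 g/cup ≈ 53 g
plain yogurt: 200 mL × 2/3 ≈ 133 mL
diced tomatoes: 1/3 cup × 2/3 × 180 g/cup = 40 g
arborio rice: 140 g × 2/3 ≈ 93 g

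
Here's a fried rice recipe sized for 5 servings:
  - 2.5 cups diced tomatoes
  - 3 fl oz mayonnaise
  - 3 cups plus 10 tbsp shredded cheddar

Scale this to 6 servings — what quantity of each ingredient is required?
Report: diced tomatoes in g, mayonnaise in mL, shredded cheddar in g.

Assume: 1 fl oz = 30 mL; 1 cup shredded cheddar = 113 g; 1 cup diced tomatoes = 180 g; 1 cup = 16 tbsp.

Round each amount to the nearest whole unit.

Scaling factor: 6/5 = 1.2.
diced tomatoes: 2.5 cup × 6/5 × 180 g/cup = 540 g
mayonnaise: 3 fl oz × 6/5 × 30 mL/fl oz = 108 mL
shredded cheddar: (3 cup + 10 tbsp = 3.625 cup) × 6/5 × 113 g/cup ≈ 492 g

diced tomatoes: 540 g; mayonnaise: 108 mL; shredded cheddar: 492 g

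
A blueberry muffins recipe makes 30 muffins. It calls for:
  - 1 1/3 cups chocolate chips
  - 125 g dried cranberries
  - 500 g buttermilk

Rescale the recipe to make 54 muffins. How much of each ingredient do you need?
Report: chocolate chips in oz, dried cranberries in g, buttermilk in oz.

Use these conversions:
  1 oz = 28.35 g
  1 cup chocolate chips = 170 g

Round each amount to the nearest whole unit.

Scaling factor: 54/30 = 9/5 = 1.8.
chocolate chips: 4/3 cup × 9/5 × 170 g/cup ÷ 28.35 g/oz ≈ 14 oz
dried cranberries: 125 g × 9/5 = 225 g
buttermilk: 500 g × 9/5 ÷ 28.35 g/oz ≈ 32 oz

chocolate chips: 14 oz; dried cranberries: 225 g; buttermilk: 32 oz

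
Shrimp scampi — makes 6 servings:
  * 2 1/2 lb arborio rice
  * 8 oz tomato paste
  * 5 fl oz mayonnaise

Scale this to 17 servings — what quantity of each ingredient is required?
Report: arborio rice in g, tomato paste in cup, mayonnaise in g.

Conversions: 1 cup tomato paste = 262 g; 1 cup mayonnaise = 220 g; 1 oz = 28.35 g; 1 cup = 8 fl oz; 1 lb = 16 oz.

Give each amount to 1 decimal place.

Scaling factor: 17/6.
arborio rice: 2.5 lb × 17/6 × 16 oz/lb × 28.35 g/oz = 3213.0 g
tomato paste: 8 oz × 17/6 × 28.35 g/oz ÷ 262 g/cup ≈ 2.5 cup
mayonnaise: 5 fl oz × 17/6 ÷ 8 fl oz/cup × 220 g/cup ≈ 389.6 g

arborio rice: 3213.0 g; tomato paste: 2.5 cup; mayonnaise: 389.6 g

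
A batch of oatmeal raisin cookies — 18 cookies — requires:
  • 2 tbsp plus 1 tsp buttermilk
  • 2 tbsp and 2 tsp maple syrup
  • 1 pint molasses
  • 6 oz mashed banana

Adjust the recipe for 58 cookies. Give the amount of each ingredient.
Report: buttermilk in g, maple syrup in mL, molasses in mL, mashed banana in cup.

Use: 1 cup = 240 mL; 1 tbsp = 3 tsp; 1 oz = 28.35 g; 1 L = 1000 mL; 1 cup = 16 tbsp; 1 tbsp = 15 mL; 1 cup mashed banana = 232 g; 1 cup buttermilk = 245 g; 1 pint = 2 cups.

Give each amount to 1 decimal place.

Scaling factor: 58/18 = 29/9.
buttermilk: (2 tbsp + 1 tsp = 7/3 tbsp) × 29/9 ÷ 16 tbsp/cup × 245 g/cup ≈ 115.1 g
maple syrup: (2 tbsp + 2 tsp = 8/3 tbsp) × 29/9 × 15 mL/tbsp ≈ 128.9 mL
molasses: 1 pint × 29/9 × 2 cup/pint × 240 mL/cup ≈ 1546.7 mL
mashed banana: 6 oz × 29/9 × 28.35 g/oz ÷ 232 g/cup ≈ 2.4 cup

buttermilk: 115.1 g; maple syrup: 128.9 mL; molasses: 1546.7 mL; mashed banana: 2.4 cup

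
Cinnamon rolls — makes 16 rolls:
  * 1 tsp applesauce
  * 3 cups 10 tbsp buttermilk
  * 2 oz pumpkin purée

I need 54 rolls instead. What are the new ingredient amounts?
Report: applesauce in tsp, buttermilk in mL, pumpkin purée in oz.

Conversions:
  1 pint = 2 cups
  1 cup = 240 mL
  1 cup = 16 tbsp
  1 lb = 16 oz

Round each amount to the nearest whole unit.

Scaling factor: 54/16 = 27/8 = 3.375.
applesauce: 1 tsp × 27/8 ≈ 3 tsp
buttermilk: (3 cup + 10 tbsp = 3.625 cup) × 27/8 × 240 mL/cup ≈ 2936 mL
pumpkin purée: 2 oz × 27/8 ≈ 7 oz

applesauce: 3 tsp; buttermilk: 2936 mL; pumpkin purée: 7 oz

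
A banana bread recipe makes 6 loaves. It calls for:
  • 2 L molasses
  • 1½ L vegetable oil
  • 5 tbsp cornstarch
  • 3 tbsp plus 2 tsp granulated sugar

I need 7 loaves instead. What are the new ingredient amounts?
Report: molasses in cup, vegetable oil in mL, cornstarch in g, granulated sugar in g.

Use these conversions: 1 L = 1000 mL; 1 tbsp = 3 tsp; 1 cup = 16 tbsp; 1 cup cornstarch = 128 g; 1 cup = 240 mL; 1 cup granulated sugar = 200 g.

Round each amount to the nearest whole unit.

Scaling factor: 7/6.
molasses: 2 L × 7/6 × 1000 mL/L ÷ 240 mL/cup ≈ 10 cup
vegetable oil: 1.5 L × 7/6 × 1000 mL/L = 1750 mL
cornstarch: 5 tbsp × 7/6 ÷ 16 tbsp/cup × 128 g/cup ≈ 47 g
granulated sugar: (3 tbsp + 2 tsp = 11/3 tbsp) × 7/6 ÷ 16 tbsp/cup × 200 g/cup ≈ 53 g

molasses: 10 cup; vegetable oil: 1750 mL; cornstarch: 47 g; granulated sugar: 53 g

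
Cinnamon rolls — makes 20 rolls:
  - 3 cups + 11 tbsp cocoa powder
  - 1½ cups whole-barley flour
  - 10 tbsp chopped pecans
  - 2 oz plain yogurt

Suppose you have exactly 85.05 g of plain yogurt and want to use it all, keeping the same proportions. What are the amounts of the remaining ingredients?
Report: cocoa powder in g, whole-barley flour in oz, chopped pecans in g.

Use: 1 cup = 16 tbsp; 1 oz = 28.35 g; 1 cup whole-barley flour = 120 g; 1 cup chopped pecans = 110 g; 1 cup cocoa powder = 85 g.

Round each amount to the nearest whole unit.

The original recipe has 56.7 g of plain yogurt, so the scaling factor is 85.05 ÷ 56.7 = 3/2 = 1.5.
cocoa powder: (3 cup + 11 tbsp = 3.6875 cup) × 3/2 × 85 g/cup ≈ 470 g
whole-barley flour: 1.5 cup × 3/2 × 120 g/cup ÷ 28.35 g/oz ≈ 10 oz
chopped pecans: 10 tbsp × 3/2 ÷ 16 tbsp/cup × 110 g/cup ≈ 103 g

cocoa powder: 470 g; whole-barley flour: 10 oz; chopped pecans: 103 g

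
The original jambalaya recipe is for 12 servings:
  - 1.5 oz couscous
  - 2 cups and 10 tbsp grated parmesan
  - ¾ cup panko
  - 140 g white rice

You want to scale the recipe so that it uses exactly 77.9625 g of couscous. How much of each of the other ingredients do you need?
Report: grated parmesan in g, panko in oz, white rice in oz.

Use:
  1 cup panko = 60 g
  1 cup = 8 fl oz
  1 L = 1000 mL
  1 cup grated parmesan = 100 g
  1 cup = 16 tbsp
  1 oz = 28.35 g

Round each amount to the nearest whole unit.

The original recipe has 42.525 g of couscous, so the scaling factor is 77.9625 ÷ 42.525 = 11/6.
grated parmesan: (2 cup + 10 tbsp = 2.625 cup) × 11/6 × 100 g/cup ≈ 481 g
panko: 0.75 cup × 11/6 × 60 g/cup ÷ 28.35 g/oz ≈ 3 oz
white rice: 140 g × 11/6 ÷ 28.35 g/oz ≈ 9 oz

grated parmesan: 481 g; panko: 3 oz; white rice: 9 oz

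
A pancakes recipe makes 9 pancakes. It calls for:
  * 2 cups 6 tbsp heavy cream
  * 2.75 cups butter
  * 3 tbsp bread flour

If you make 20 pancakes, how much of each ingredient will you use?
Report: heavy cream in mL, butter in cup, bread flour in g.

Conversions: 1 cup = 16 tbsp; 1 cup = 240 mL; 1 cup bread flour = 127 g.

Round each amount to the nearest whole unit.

Scaling factor: 20/9.
heavy cream: (2 cup + 6 tbsp = 2.375 cup) × 20/9 × 240 mL/cup ≈ 1267 mL
butter: 2.75 cup × 20/9 ≈ 6 cup
bread flour: 3 tbsp × 20/9 ÷ 16 tbsp/cup × 127 g/cup ≈ 53 g

heavy cream: 1267 mL; butter: 6 cup; bread flour: 53 g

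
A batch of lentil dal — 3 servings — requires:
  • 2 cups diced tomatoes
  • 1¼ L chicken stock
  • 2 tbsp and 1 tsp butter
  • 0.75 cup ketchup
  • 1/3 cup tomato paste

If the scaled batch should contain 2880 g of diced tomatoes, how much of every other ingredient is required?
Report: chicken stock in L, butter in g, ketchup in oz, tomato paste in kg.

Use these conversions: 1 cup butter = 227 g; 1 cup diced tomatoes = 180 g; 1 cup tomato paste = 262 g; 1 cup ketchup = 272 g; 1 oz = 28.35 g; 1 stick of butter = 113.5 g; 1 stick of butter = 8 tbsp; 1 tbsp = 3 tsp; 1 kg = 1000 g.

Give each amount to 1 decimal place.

The original recipe has 360 g of diced tomatoes, so the scaling factor is 2880 ÷ 360 = 8.
chicken stock: 1.25 L × 8 = 10.0 L
butter: (2 tbsp + 1 tsp = 7/3 tbsp) × 8 ÷ 8 tbsp/stick × 113.5 g/stick ≈ 264.8 g
ketchup: 0.75 cup × 8 × 272 g/cup ÷ 28.35 g/oz ≈ 57.6 oz
tomato paste: 1/3 cup × 8 × 262 g/cup ÷ 1000 g/kg ≈ 0.7 kg

chicken stock: 10.0 L; butter: 264.8 g; ketchup: 57.6 oz; tomato paste: 0.7 kg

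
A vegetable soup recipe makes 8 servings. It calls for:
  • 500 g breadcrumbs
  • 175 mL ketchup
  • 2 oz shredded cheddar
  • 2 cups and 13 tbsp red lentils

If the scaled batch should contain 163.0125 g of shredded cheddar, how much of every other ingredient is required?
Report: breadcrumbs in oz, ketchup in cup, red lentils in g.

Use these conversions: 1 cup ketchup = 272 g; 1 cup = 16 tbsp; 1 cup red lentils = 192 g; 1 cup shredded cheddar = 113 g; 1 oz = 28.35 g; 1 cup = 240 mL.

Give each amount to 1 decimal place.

breadcrumbs: 50.7 oz; ketchup: 2.1 cup; red lentils: 1552.5 g

The original recipe has 56.7 g of shredded cheddar, so the scaling factor is 163.0125 ÷ 56.7 = 23/8 = 2.875.
breadcrumbs: 500 g × 23/8 ÷ 28.35 g/oz ≈ 50.7 oz
ketchup: 175 mL × 23/8 ÷ 240 mL/cup ≈ 2.1 cup
red lentils: (2 cup + 13 tbsp = 2.8125 cup) × 23/8 × 192 g/cup = 1552.5 g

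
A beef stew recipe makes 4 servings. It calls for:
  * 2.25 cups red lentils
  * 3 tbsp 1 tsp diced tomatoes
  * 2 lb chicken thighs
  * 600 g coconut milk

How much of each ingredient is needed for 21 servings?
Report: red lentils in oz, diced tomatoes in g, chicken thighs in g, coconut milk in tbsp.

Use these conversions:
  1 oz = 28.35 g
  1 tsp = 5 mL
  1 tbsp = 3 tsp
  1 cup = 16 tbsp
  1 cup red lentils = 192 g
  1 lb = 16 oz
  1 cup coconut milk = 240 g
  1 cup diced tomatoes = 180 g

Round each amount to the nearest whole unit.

red lentils: 80 oz; diced tomatoes: 197 g; chicken thighs: 4763 g; coconut milk: 210 tbsp

Scaling factor: 21/4 = 5.25.
red lentils: 2.25 cup × 21/4 × 192 g/cup ÷ 28.35 g/oz = 80 oz
diced tomatoes: (3 tbsp + 1 tsp = 10/3 tbsp) × 21/4 ÷ 16 tbsp/cup × 180 g/cup ≈ 197 g
chicken thighs: 2 lb × 21/4 × 16 oz/lb × 28.35 g/oz ≈ 4763 g
coconut milk: 600 g × 21/4 ÷ 240 g/cup × 16 tbsp/cup = 210 tbsp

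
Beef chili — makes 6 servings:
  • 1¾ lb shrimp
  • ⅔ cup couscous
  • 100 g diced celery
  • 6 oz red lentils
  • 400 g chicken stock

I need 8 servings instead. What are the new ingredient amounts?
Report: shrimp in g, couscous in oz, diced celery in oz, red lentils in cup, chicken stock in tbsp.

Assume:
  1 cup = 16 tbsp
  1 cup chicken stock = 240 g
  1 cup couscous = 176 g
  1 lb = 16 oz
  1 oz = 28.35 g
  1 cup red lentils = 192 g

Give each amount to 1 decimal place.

shrimp: 1058.4 g; couscous: 5.5 oz; diced celery: 4.7 oz; red lentils: 1.2 cup; chicken stock: 35.6 tbsp

Scaling factor: 8/6 = 4/3.
shrimp: 1.75 lb × 4/3 × 16 oz/lb × 28.35 g/oz = 1058.4 g
couscous: 2/3 cup × 4/3 × 176 g/cup ÷ 28.35 g/oz ≈ 5.5 oz
diced celery: 100 g × 4/3 ÷ 28.35 g/oz ≈ 4.7 oz
red lentils: 6 oz × 4/3 × 28.35 g/oz ÷ 192 g/cup ≈ 1.2 cup
chicken stock: 400 g × 4/3 ÷ 240 g/cup × 16 tbsp/cup ≈ 35.6 tbsp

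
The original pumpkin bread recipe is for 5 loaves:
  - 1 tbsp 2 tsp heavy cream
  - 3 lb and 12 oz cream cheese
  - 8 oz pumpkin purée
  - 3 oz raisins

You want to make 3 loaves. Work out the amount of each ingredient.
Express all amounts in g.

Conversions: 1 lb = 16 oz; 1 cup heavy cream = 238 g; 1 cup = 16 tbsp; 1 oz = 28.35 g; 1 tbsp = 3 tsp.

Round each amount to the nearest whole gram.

heavy cream: 15 g; cream cheese: 1021 g; pumpkin purée: 136 g; raisins: 51 g

Scaling factor: 3/5 = 0.6.
heavy cream: (1 tbsp + 2 tsp = 5/3 tbsp) × 3/5 ÷ 16 tbsp/cup × 238 g/cup ≈ 15 g
cream cheese: (3 lb + 12 oz = 3.75 lb) × 3/5 × 16 oz/lb × 28.35 g/oz ≈ 1021 g
pumpkin purée: 8 oz × 3/5 × 28.35 g/oz ≈ 136 g
raisins: 3 oz × 3/5 × 28.35 g/oz ≈ 51 g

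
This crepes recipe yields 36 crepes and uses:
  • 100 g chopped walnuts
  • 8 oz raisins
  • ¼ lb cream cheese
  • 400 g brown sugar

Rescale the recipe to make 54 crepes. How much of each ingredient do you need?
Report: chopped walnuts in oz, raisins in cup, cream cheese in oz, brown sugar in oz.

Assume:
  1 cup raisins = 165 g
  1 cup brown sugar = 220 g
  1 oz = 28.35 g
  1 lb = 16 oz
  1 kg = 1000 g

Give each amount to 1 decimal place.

chopped walnuts: 5.3 oz; raisins: 2.1 cup; cream cheese: 6.0 oz; brown sugar: 21.2 oz

Scaling factor: 54/36 = 3/2 = 1.5.
chopped walnuts: 100 g × 3/2 ÷ 28.35 g/oz ≈ 5.3 oz
raisins: 8 oz × 3/2 × 28.35 g/oz ÷ 165 g/cup ≈ 2.1 cup
cream cheese: 0.25 lb × 3/2 × 16 oz/lb = 6.0 oz
brown sugar: 400 g × 3/2 ÷ 28.35 g/oz ≈ 21.2 oz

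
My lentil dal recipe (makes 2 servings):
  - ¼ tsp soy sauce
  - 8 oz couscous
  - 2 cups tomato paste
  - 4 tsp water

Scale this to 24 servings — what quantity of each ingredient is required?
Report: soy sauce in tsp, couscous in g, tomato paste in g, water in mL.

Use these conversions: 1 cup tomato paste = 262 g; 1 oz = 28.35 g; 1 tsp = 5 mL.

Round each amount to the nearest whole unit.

Scaling factor: 24/2 = 12.
soy sauce: 0.25 tsp × 12 = 3 tsp
couscous: 8 oz × 12 × 28.35 g/oz ≈ 2722 g
tomato paste: 2 cup × 12 × 262 g/cup = 6288 g
water: 4 tsp × 12 × 5 mL/tsp = 240 mL

soy sauce: 3 tsp; couscous: 2722 g; tomato paste: 6288 g; water: 240 mL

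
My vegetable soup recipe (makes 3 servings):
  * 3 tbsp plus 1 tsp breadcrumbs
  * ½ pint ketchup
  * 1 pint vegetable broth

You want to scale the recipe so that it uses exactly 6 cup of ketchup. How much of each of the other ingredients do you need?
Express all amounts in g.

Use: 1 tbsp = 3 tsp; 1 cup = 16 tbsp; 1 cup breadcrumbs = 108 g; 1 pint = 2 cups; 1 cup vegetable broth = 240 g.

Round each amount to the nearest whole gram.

breadcrumbs: 135 g; vegetable broth: 2880 g

The original recipe has 1 cup of ketchup, so the scaling factor is 6 ÷ 1 = 6.
breadcrumbs: (3 tbsp + 1 tsp = 10/3 tbsp) × 6 ÷ 16 tbsp/cup × 108 g/cup = 135 g
vegetable broth: 1 pint × 6 × 2 cup/pint × 240 g/cup = 2880 g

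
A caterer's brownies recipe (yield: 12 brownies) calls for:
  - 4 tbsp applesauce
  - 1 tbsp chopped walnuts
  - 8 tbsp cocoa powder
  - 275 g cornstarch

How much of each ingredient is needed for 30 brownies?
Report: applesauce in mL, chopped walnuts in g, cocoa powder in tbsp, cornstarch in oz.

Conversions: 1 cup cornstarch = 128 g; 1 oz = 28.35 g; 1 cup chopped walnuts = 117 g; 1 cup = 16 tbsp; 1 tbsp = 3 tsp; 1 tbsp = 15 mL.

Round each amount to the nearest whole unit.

applesauce: 150 mL; chopped walnuts: 18 g; cocoa powder: 20 tbsp; cornstarch: 24 oz

Scaling factor: 30/12 = 5/2 = 2.5.
applesauce: 4 tbsp × 5/2 × 15 mL/tbsp = 150 mL
chopped walnuts: 1 tbsp × 5/2 ÷ 16 tbsp/cup × 117 g/cup ≈ 18 g
cocoa powder: 8 tbsp × 5/2 = 20 tbsp
cornstarch: 275 g × 5/2 ÷ 28.35 g/oz ≈ 24 oz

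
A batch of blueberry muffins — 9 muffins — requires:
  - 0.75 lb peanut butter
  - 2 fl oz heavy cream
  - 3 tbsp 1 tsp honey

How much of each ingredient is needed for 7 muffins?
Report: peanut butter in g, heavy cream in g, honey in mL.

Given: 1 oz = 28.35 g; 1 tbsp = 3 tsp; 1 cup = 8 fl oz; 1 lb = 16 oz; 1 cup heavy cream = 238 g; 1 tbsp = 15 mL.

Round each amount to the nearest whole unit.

Scaling factor: 7/9.
peanut butter: 0.75 lb × 7/9 × 16 oz/lb × 28.35 g/oz ≈ 265 g
heavy cream: 2 fl oz × 7/9 ÷ 8 fl oz/cup × 238 g/cup ≈ 46 g
honey: (3 tbsp + 1 tsp = 10/3 tbsp) × 7/9 × 15 mL/tbsp ≈ 39 mL

peanut butter: 265 g; heavy cream: 46 g; honey: 39 mL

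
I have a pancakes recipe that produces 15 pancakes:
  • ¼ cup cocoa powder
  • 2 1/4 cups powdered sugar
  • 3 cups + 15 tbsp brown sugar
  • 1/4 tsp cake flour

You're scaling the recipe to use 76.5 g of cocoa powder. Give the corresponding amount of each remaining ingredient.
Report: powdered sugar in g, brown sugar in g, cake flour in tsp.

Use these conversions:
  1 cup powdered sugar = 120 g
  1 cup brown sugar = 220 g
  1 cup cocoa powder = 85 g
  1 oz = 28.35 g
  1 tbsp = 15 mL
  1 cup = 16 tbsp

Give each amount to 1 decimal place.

powdered sugar: 972.0 g; brown sugar: 3118.5 g; cake flour: 0.9 tsp

The original recipe has 21.25 g of cocoa powder, so the scaling factor is 76.5 ÷ 21.25 = 18/5 = 3.6.
powdered sugar: 2.25 cup × 18/5 × 120 g/cup = 972.0 g
brown sugar: (3 cup + 15 tbsp = 3.9375 cup) × 18/5 × 220 g/cup = 3118.5 g
cake flour: 0.25 tsp × 18/5 = 0.9 tsp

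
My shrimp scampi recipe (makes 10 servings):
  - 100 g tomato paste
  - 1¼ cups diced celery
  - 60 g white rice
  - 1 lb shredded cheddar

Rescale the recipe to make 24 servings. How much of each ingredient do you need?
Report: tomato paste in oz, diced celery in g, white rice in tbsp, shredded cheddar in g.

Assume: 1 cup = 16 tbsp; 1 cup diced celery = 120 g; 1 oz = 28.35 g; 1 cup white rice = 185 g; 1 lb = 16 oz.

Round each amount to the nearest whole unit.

tomato paste: 8 oz; diced celery: 360 g; white rice: 12 tbsp; shredded cheddar: 1089 g

Scaling factor: 24/10 = 12/5 = 2.4.
tomato paste: 100 g × 12/5 ÷ 28.35 g/oz ≈ 8 oz
diced celery: 1.25 cup × 12/5 × 120 g/cup = 360 g
white rice: 60 g × 12/5 ÷ 185 g/cup × 16 tbsp/cup ≈ 12 tbsp
shredded cheddar: 1 lb × 12/5 × 16 oz/lb × 28.35 g/oz ≈ 1089 g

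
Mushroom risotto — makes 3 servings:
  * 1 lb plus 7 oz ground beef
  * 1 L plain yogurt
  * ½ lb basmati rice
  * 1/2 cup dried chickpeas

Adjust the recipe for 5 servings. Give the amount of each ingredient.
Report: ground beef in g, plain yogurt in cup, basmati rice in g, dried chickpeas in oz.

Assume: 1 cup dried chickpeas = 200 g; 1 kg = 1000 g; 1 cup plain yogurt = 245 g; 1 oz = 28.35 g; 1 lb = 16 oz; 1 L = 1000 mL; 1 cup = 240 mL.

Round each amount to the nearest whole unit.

Scaling factor: 5/3.
ground beef: (1 lb + 7 oz = 1.4375 lb) × 5/3 × 16 oz/lb × 28.35 g/oz ≈ 1087 g
plain yogurt: 1 L × 5/3 × 1000 mL/L ÷ 240 mL/cup ≈ 7 cup
basmati rice: 0.5 lb × 5/3 × 16 oz/lb × 28.35 g/oz = 378 g
dried chickpeas: 0.5 cup × 5/3 × 200 g/cup ÷ 28.35 g/oz ≈ 6 oz

ground beef: 1087 g; plain yogurt: 7 cup; basmati rice: 378 g; dried chickpeas: 6 oz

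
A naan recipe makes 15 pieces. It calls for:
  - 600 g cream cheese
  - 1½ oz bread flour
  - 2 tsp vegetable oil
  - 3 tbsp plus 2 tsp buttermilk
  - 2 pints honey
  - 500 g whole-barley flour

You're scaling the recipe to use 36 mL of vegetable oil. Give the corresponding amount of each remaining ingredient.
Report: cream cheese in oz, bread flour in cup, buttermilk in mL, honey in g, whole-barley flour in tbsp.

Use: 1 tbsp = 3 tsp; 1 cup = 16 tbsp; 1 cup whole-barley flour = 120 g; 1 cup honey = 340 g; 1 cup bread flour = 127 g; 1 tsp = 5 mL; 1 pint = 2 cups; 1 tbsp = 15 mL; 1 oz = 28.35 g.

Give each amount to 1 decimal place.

cream cheese: 76.2 oz; bread flour: 1.2 cup; buttermilk: 198.0 mL; honey: 4896.0 g; whole-barley flour: 240.0 tbsp

The original recipe has 10 mL of vegetable oil, so the scaling factor is 36 ÷ 10 = 18/5 = 3.6.
cream cheese: 600 g × 18/5 ÷ 28.35 g/oz ≈ 76.2 oz
bread flour: 1.5 oz × 18/5 × 28.35 g/oz ÷ 127 g/cup ≈ 1.2 cup
buttermilk: (3 tbsp + 2 tsp = 11/3 tbsp) × 18/5 × 15 mL/tbsp = 198.0 mL
honey: 2 pint × 18/5 × 2 cup/pint × 340 g/cup = 4896.0 g
whole-barley flour: 500 g × 18/5 ÷ 120 g/cup × 16 tbsp/cup = 240.0 tbsp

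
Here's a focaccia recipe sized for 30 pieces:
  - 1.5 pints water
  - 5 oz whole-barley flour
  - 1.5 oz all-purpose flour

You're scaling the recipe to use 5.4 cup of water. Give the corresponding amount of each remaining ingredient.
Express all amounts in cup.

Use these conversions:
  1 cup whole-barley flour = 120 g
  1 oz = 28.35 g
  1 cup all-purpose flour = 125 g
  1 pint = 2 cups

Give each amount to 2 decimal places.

The original recipe has 3 cup of water, so the scaling factor is 5.4 ÷ 3 = 9/5 = 1.8.
whole-barley flour: 5 oz × 9/5 × 28.35 g/oz ÷ 120 g/cup ≈ 2.13 cup
all-purpose flour: 1.5 oz × 9/5 × 28.35 g/oz ÷ 125 g/cup ≈ 0.61 cup

whole-barley flour: 2.13 cup; all-purpose flour: 0.61 cup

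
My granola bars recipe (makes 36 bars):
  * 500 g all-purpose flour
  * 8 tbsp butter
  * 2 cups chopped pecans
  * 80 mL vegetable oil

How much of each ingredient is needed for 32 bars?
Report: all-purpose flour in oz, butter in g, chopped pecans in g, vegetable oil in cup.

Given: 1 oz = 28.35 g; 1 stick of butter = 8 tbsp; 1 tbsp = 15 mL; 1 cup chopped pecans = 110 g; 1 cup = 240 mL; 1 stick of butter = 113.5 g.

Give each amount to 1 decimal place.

Scaling factor: 32/36 = 8/9.
all-purpose flour: 500 g × 8/9 ÷ 28.35 g/oz ≈ 15.7 oz
butter: 8 tbsp × 8/9 ÷ 8 tbsp/stick × 113.5 g/stick ≈ 100.9 g
chopped pecans: 2 cup × 8/9 × 110 g/cup ≈ 195.6 g
vegetable oil: 80 mL × 8/9 ÷ 240 mL/cup ≈ 0.3 cup

all-purpose flour: 15.7 oz; butter: 100.9 g; chopped pecans: 195.6 g; vegetable oil: 0.3 cup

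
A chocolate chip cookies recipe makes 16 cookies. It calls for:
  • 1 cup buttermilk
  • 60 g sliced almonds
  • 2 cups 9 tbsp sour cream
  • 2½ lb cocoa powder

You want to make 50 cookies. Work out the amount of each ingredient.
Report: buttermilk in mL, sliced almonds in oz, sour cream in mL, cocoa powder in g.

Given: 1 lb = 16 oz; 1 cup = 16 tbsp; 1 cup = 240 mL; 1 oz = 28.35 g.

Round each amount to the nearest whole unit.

Scaling factor: 50/16 = 25/8 = 3.125.
buttermilk: 1 cup × 25/8 × 240 mL/cup = 750 mL
sliced almonds: 60 g × 25/8 ÷ 28.35 g/oz ≈ 7 oz
sour cream: (2 cup + 9 tbsp = 2.5625 cup) × 25/8 × 240 mL/cup ≈ 1922 mL
cocoa powder: 2.5 lb × 25/8 × 16 oz/lb × 28.35 g/oz ≈ 3544 g

buttermilk: 750 mL; sliced almonds: 7 oz; sour cream: 1922 mL; cocoa powder: 3544 g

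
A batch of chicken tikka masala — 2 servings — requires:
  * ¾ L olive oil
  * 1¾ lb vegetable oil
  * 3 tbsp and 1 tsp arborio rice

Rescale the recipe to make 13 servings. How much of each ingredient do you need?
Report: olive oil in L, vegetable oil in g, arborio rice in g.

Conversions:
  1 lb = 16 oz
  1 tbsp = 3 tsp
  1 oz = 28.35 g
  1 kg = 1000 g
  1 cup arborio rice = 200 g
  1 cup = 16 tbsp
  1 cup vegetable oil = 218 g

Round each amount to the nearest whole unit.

Scaling factor: 13/2 = 6.5.
olive oil: 0.75 L × 13/2 ≈ 5 L
vegetable oil: 1.75 lb × 13/2 × 16 oz/lb × 28.35 g/oz ≈ 5160 g
arborio rice: (3 tbsp + 1 tsp = 10/3 tbsp) × 13/2 ÷ 16 tbsp/cup × 200 g/cup ≈ 271 g

olive oil: 5 L; vegetable oil: 5160 g; arborio rice: 271 g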